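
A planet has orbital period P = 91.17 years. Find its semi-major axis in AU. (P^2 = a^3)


a = P^(2/3) = 91.17^(2/3) = 20.2567

20.2567 AU


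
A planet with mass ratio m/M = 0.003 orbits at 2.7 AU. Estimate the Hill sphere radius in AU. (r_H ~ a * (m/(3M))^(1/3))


r_H = a * (m/3M)^(1/3) = 2.7 * (0.003/3)^(1/3) = 0.27

0.27 AU


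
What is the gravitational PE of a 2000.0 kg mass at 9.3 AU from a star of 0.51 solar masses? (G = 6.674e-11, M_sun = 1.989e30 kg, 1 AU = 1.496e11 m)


M = 0.51 * 1.989e30 kg = 1.01439e+30 kg; r = 9.3 AU * 1.496e11 m/AU = 1.39128e+12 m. U = -GM*m/r = -(6.674e-11 * 1.01439e+30 * 2000.0) / 1.39128e+12 = -9.732e+10

-9.732e+10 J


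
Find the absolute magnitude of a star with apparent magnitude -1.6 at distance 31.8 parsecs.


M = m - 5*log10(d) + 5 = -1.6 - 5*log10(31.8) + 5 = -4.1121

-4.1121


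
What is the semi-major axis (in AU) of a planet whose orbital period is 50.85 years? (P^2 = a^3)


a = P^(2/3) = 50.85^(2/3) = 13.7255

13.7255 AU


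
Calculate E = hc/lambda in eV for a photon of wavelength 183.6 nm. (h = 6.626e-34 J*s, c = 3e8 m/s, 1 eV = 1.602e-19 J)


E = hc/lambda = 6.626e-34 * 3e8 / 1.836e-07 = 1.083e-18 J = 6.7583 eV

6.7583 eV


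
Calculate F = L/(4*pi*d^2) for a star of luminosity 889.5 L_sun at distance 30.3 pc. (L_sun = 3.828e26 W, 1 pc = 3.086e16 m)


F = L / (4*pi*d^2) = 3.405e+29 / (4*pi*(9.351e+17)^2) = 3.099e-08

3.099e-08 W/m^2


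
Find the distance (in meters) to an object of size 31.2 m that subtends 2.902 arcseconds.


D = size / theta_rad, theta_rad = 2.902 * pi/(180*3600) = 1.407e-05, D = 2.218e+06

2.218e+06 m


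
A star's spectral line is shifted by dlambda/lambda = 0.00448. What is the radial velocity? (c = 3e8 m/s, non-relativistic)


v = (dlambda/lambda) * c = 0.00448 * 3e8 = 1.344e+06

1.344e+06 m/s


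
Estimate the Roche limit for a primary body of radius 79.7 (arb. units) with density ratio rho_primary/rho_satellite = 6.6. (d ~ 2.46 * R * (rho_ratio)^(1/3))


d_Roche = 2.46 * 79.7 * 6.6^(1/3) = 367.7687

367.7687


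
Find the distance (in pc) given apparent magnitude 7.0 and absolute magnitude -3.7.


d = 10^((m - M + 5)/5) = 10^((7.0 - -3.7 + 5)/5) = 1380.3843

1380.3843 pc


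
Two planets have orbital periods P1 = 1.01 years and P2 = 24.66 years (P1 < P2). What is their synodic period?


1/P_syn = |1/P1 - 1/P2| = |1/1.01 - 1/24.66| => P_syn = 1.0531

1.0531 years


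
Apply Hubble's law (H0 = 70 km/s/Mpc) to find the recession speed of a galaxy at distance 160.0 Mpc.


v = H0 * d = 70 * 160.0 = 11200.0

11200.0 km/s


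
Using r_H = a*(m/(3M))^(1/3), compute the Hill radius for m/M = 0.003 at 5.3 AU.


r_H = a * (m/3M)^(1/3) = 5.3 * (0.003/3)^(1/3) = 0.53

0.53 AU


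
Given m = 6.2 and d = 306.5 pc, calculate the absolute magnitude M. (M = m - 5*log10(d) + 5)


M = m - 5*log10(d) + 5 = 6.2 - 5*log10(306.5) + 5 = -1.2322

-1.2322


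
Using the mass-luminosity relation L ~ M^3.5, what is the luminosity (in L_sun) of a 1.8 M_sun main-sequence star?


L/L_sun = (M/M_sun)^3.5 = 1.8^3.5 = 7.8244

7.8244 L_sun


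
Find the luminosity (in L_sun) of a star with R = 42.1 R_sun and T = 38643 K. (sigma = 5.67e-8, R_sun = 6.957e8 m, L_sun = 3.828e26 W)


R = 42.1 * 6.957e8 m = 2.928897e+10 m. L = 4*pi*R^2*sigma*T^4 = 4*pi*(2.928897e+10)^2 * 5.67e-8 * 38643^4 = 1.362964239e+33 W. L/L_sun = 1.362964239e+33 / 3.828e26 = 3.561e+06

3.561e+06 L_sun


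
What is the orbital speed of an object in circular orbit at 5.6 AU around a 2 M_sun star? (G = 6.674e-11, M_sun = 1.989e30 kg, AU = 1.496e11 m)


v = sqrt(GM/r) = sqrt(6.674e-11 * 3.978e+30 / 8.378e+11) = 17801.8723

17801.8723 m/s


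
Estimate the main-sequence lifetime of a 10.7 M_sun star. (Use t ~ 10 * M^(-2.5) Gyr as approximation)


t = 10 * M^(-2.5) = 10 * 10.7^(-2.5) = 0.0267

0.0267 Gyr


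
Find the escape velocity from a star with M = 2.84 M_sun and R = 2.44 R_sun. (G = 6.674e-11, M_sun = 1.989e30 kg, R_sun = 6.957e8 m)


M = 2.84 * 1.989e30 kg = 5.64876e+30 kg; R = 2.44 * 6.957e8 m = 1.697508e+09 m. v_esc = sqrt(2GM/R) = sqrt(2 * 6.674e-11 * 5.64876e+30 / 1.697508e+09) = 666467.1465

666467.1465 m/s


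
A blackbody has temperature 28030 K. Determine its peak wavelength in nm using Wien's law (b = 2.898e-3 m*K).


lam_max = b / T = 2.898e-3 / 28030 = 1.034e-07 m = 103.3892 nm

103.3892 nm


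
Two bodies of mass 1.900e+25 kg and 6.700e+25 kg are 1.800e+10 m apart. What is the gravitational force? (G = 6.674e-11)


F = G*m1*m2/r^2 = 6.674e-11 * 1.900e+25 * 6.700e+25 / (1.800e+10)^2 = 6.674e-11 * 1.273e+51 / 3.240e+20 = 2.622e+20

2.622e+20 N


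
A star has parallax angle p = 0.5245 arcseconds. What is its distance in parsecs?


d = 1/p = 1/0.5245 = 1.9066

1.9066 pc


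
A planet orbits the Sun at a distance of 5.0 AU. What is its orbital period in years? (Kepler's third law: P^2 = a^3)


P = a^(3/2) = 5.0^1.5 = 11.1803

11.1803 years


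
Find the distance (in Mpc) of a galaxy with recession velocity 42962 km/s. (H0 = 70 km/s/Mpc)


d = v / H0 = 42962 / 70 = 613.7429

613.7429 Mpc


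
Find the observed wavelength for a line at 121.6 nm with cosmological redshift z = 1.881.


lam_obs = lam_emit * (1 + z) = 121.6 * (1 + 1.881) = 350.3296

350.3296 nm


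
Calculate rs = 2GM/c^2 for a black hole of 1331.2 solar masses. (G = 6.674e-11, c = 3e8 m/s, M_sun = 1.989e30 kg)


M = 1331.2 * 1.989e30 kg = 2.6477568e+33 kg. rs = 2GM/c^2 = 2 * 6.674e-11 * 2.6477568e+33 / (3e8)^2 = 3.927e+06

3.927e+06 m


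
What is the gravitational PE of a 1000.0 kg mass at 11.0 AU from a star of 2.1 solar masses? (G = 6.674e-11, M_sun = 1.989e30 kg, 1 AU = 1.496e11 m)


M = 2.1 * 1.989e30 kg = 4.1769e+30 kg; r = 11.0 AU * 1.496e11 m/AU = 1.6456e+12 m. U = -GM*m/r = -(6.674e-11 * 4.1769e+30 * 1000.0) / 1.6456e+12 = -1.694e+11

-1.694e+11 J


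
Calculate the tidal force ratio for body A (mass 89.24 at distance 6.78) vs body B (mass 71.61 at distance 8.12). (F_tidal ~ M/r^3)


Ratio = (M1/r1^3) / (M2/r2^3) = (89.24/6.78^3) / (71.61/8.12^3) = 2.1407

2.1407


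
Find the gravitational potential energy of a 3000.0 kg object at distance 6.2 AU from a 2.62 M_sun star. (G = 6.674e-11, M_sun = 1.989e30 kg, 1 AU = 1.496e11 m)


M = 2.62 * 1.989e30 kg = 5.21118e+30 kg; r = 6.2 AU * 1.496e11 m/AU = 9.2752e+11 m. U = -GM*m/r = -(6.674e-11 * 5.21118e+30 * 3000.0) / 9.2752e+11 = -1.125e+12

-1.125e+12 J


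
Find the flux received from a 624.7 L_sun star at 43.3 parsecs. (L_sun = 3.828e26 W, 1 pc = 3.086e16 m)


F = L / (4*pi*d^2) = 2.391e+29 / (4*pi*(1.336e+18)^2) = 1.066e-08

1.066e-08 W/m^2


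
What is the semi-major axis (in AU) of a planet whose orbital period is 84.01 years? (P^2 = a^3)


a = P^(2/3) = 84.01^(2/3) = 19.1817

19.1817 AU


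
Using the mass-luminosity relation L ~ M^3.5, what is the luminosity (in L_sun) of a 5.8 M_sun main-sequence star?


L/L_sun = (M/M_sun)^3.5 = 5.8^3.5 = 469.8919

469.8919 L_sun


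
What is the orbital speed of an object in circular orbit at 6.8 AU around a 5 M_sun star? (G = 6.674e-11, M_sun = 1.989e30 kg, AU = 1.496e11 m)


v = sqrt(GM/r) = sqrt(6.674e-11 * 9.945e+30 / 1.017e+12) = 25543.1963

25543.1963 m/s


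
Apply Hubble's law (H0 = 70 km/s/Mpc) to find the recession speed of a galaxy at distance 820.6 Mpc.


v = H0 * d = 70 * 820.6 = 57442.0

57442.0 km/s


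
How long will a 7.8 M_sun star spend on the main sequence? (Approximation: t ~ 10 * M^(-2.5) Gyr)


t = 10 * M^(-2.5) = 10 * 7.8^(-2.5) = 0.0589

0.0589 Gyr


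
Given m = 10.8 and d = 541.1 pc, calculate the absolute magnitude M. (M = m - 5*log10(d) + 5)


M = m - 5*log10(d) + 5 = 10.8 - 5*log10(541.1) + 5 = 2.1336

2.1336


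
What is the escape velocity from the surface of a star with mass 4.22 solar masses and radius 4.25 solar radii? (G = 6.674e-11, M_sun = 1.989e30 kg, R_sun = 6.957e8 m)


M = 4.22 * 1.989e30 kg = 8.39358e+30 kg; R = 4.25 * 6.957e8 m = 2.956725e+09 m. v_esc = sqrt(2GM/R) = sqrt(2 * 6.674e-11 * 8.39358e+30 / 2.956725e+09) = 615568.3036

615568.3036 m/s


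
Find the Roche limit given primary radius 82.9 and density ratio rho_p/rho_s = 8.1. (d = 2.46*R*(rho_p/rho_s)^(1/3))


d_Roche = 2.46 * 82.9 * 8.1^(1/3) = 409.5604

409.5604


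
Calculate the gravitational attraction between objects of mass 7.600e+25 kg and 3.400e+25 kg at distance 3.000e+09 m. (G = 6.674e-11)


F = G*m1*m2/r^2 = 6.674e-11 * 7.600e+25 * 3.400e+25 / (3.000e+09)^2 = 6.674e-11 * 2.584e+51 / 9.000e+18 = 1.916e+22

1.916e+22 N


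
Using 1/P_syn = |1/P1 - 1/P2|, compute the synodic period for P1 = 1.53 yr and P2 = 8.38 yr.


1/P_syn = |1/P1 - 1/P2| = |1/1.53 - 1/8.38| => P_syn = 1.8717

1.8717 years


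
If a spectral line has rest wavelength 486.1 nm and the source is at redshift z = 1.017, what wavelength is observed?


lam_obs = lam_emit * (1 + z) = 486.1 * (1 + 1.017) = 980.4637

980.4637 nm


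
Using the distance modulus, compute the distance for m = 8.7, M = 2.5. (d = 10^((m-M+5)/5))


d = 10^((m - M + 5)/5) = 10^((8.7 - 2.5 + 5)/5) = 173.7801

173.7801 pc


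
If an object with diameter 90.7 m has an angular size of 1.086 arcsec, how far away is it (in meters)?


D = size / theta_rad, theta_rad = 1.086 * pi/(180*3600) = 5.265e-06, D = 1.723e+07

1.723e+07 m


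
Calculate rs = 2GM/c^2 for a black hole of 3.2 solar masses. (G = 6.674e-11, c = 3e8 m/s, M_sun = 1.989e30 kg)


M = 3.2 * 1.989e30 kg = 6.3648e+30 kg. rs = 2GM/c^2 = 2 * 6.674e-11 * 6.3648e+30 / (3e8)^2 = 9439.7056

9439.7056 m


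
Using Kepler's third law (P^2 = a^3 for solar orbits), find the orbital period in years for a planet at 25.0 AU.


P = a^(3/2) = 25.0^1.5 = 125.0

125.0 years


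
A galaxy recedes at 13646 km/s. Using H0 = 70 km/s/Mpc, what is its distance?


d = v / H0 = 13646 / 70 = 194.9429

194.9429 Mpc


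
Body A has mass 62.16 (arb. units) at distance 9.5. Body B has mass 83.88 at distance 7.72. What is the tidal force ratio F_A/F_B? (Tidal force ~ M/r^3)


Ratio = (M1/r1^3) / (M2/r2^3) = (62.16/9.5^3) / (83.88/7.72^3) = 0.3977

0.3977


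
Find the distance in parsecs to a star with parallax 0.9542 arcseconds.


d = 1/p = 1/0.9542 = 1.048

1.048 pc


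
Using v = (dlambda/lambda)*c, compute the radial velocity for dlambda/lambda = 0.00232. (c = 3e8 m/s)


v = (dlambda/lambda) * c = 0.00232 * 3e8 = 696000.0

696000.0 m/s


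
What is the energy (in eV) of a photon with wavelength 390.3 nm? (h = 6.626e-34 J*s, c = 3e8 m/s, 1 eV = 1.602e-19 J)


E = hc/lambda = 6.626e-34 * 3e8 / 3.903e-07 = 5.093e-19 J = 3.1792 eV

3.1792 eV


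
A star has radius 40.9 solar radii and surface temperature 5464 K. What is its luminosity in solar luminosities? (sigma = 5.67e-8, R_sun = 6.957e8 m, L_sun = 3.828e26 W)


R = 40.9 * 6.957e8 m = 2.845413e+10 m. L = 4*pi*R^2*sigma*T^4 = 4*pi*(2.845413e+10)^2 * 5.67e-8 * 5464^4 = 5.141931756e+29 W. L/L_sun = 5.141931756e+29 / 3.828e26 = 1343.2424

1343.2424 L_sun


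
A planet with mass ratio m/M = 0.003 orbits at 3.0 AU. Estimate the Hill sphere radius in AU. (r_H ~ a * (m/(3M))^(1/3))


r_H = a * (m/3M)^(1/3) = 3.0 * (0.003/3)^(1/3) = 0.3

0.3 AU


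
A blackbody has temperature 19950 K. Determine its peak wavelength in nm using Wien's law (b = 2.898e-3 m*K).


lam_max = b / T = 2.898e-3 / 19950 = 1.453e-07 m = 145.2632 nm

145.2632 nm


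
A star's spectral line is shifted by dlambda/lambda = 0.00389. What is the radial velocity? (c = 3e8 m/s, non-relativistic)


v = (dlambda/lambda) * c = 0.00389 * 3e8 = 1.167e+06

1.167e+06 m/s


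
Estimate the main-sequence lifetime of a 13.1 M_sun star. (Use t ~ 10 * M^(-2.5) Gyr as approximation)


t = 10 * M^(-2.5) = 10 * 13.1^(-2.5) = 0.0161

0.0161 Gyr


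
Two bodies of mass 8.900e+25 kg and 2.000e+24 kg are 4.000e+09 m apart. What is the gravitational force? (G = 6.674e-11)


F = G*m1*m2/r^2 = 6.674e-11 * 8.900e+25 * 2.000e+24 / (4.000e+09)^2 = 6.674e-11 * 1.780e+50 / 1.600e+19 = 7.425e+20

7.425e+20 N


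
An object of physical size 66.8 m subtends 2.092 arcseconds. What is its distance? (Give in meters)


D = size / theta_rad, theta_rad = 2.092 * pi/(180*3600) = 1.014e-05, D = 6.586e+06

6.586e+06 m


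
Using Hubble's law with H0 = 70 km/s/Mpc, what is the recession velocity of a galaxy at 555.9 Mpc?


v = H0 * d = 70 * 555.9 = 38913.0

38913.0 km/s


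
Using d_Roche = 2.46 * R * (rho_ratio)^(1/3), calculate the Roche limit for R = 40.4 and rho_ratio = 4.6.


d_Roche = 2.46 * 40.4 * 4.6^(1/3) = 165.2859

165.2859


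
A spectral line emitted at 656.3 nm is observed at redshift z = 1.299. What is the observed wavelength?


lam_obs = lam_emit * (1 + z) = 656.3 * (1 + 1.299) = 1508.8337

1508.8337 nm


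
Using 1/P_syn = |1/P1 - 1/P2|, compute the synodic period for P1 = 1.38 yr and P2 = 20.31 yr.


1/P_syn = |1/P1 - 1/P2| = |1/1.38 - 1/20.31| => P_syn = 1.4806

1.4806 years


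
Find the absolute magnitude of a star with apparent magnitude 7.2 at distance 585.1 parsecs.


M = m - 5*log10(d) + 5 = 7.2 - 5*log10(585.1) + 5 = -1.6362

-1.6362


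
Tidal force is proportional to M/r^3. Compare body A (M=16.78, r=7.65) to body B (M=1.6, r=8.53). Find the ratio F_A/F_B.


Ratio = (M1/r1^3) / (M2/r2^3) = (16.78/7.65^3) / (1.6/8.53^3) = 14.539

14.539


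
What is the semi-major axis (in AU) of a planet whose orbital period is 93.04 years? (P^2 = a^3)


a = P^(2/3) = 93.04^(2/3) = 20.5327

20.5327 AU


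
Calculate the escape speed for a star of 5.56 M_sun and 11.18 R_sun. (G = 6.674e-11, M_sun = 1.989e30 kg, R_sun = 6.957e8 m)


M = 5.56 * 1.989e30 kg = 1.105884e+31 kg; R = 11.18 * 6.957e8 m = 7.777926e+09 m. v_esc = sqrt(2GM/R) = sqrt(2 * 6.674e-11 * 1.105884e+31 / 7.777926e+09) = 435643.2436

435643.2436 m/s


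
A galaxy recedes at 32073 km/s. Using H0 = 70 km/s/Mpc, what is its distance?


d = v / H0 = 32073 / 70 = 458.1857

458.1857 Mpc


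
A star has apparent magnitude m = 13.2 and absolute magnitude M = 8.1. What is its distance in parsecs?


d = 10^((m - M + 5)/5) = 10^((13.2 - 8.1 + 5)/5) = 104.7129

104.7129 pc


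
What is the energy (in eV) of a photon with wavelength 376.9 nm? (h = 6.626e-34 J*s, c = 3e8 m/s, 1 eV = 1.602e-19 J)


E = hc/lambda = 6.626e-34 * 3e8 / 3.769e-07 = 5.274e-19 J = 3.2922 eV

3.2922 eV


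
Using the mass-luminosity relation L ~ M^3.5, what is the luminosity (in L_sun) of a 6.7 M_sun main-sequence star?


L/L_sun = (M/M_sun)^3.5 = 6.7^3.5 = 778.5057

778.5057 L_sun


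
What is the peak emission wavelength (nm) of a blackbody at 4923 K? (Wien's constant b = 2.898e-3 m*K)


lam_max = b / T = 2.898e-3 / 4923 = 5.887e-07 m = 588.6654 nm

588.6654 nm


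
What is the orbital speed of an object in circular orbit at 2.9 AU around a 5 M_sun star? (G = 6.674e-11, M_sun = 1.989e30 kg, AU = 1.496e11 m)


v = sqrt(GM/r) = sqrt(6.674e-11 * 9.945e+30 / 4.338e+11) = 39113.862

39113.862 m/s


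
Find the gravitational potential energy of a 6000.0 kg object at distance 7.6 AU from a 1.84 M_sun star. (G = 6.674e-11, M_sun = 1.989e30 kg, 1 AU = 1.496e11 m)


M = 1.84 * 1.989e30 kg = 3.65976e+30 kg; r = 7.6 AU * 1.496e11 m/AU = 1.13696e+12 m. U = -GM*m/r = -(6.674e-11 * 3.65976e+30 * 6000.0) / 1.13696e+12 = -1.289e+12

-1.289e+12 J


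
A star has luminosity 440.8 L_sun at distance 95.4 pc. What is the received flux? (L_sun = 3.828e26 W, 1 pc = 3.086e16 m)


F = L / (4*pi*d^2) = 1.687e+29 / (4*pi*(2.944e+18)^2) = 1.549e-09

1.549e-09 W/m^2


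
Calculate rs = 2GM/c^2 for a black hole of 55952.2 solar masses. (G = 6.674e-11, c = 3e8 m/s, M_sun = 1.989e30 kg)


M = 55952.2 * 1.989e30 kg = 1.112889258e+35 kg. rs = 2GM/c^2 = 2 * 6.674e-11 * 1.112889258e+35 / (3e8)^2 = 1.651e+08

1.651e+08 m


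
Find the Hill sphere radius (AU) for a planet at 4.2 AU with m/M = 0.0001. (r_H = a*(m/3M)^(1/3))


r_H = a * (m/3M)^(1/3) = 4.2 * (0.0001/3)^(1/3) = 0.1352

0.1352 AU


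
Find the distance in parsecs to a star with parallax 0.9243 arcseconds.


d = 1/p = 1/0.9243 = 1.0819

1.0819 pc


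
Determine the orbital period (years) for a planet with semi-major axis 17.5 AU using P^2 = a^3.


P = a^(3/2) = 17.5^1.5 = 73.2078

73.2078 years


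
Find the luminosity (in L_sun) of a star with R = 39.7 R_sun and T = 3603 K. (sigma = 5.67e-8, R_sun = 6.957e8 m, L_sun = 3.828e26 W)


R = 39.7 * 6.957e8 m = 2.761929e+10 m. L = 4*pi*R^2*sigma*T^4 = 4*pi*(2.761929e+10)^2 * 5.67e-8 * 3603^4 = 9.15956801e+28 W. L/L_sun = 9.15956801e+28 / 3.828e26 = 239.2782

239.2782 L_sun


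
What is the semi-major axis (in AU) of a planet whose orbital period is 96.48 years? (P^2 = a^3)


a = P^(2/3) = 96.48^(2/3) = 21.0358

21.0358 AU


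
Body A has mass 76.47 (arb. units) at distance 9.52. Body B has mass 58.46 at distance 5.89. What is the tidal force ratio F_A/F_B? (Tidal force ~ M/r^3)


Ratio = (M1/r1^3) / (M2/r2^3) = (76.47/9.52^3) / (58.46/5.89^3) = 0.3098

0.3098


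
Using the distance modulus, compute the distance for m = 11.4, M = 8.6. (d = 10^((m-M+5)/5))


d = 10^((m - M + 5)/5) = 10^((11.4 - 8.6 + 5)/5) = 36.3078

36.3078 pc


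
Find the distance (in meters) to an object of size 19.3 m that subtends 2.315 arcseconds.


D = size / theta_rad, theta_rad = 2.315 * pi/(180*3600) = 1.122e-05, D = 1.720e+06

1.720e+06 m


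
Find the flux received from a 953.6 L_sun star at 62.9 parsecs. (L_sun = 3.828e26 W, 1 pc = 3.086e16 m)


F = L / (4*pi*d^2) = 3.650e+29 / (4*pi*(1.941e+18)^2) = 7.710e-09

7.710e-09 W/m^2


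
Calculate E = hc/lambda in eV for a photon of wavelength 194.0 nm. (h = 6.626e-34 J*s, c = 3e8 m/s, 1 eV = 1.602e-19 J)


E = hc/lambda = 6.626e-34 * 3e8 / 1.940e-07 = 1.025e-18 J = 6.396 eV

6.396 eV


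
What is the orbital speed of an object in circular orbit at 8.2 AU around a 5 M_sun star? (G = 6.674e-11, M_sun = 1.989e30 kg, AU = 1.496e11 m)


v = sqrt(GM/r) = sqrt(6.674e-11 * 9.945e+30 / 1.227e+12) = 23260.6996

23260.6996 m/s


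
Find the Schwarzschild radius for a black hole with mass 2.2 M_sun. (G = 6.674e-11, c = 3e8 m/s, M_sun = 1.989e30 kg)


M = 2.2 * 1.989e30 kg = 4.3758e+30 kg. rs = 2GM/c^2 = 2 * 6.674e-11 * 4.3758e+30 / (3e8)^2 = 6489.7976

6489.7976 m


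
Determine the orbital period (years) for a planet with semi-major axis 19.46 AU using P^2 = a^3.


P = a^(3/2) = 19.46^1.5 = 85.8449

85.8449 years


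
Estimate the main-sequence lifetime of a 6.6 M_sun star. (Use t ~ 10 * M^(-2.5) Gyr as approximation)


t = 10 * M^(-2.5) = 10 * 6.6^(-2.5) = 0.0894

0.0894 Gyr


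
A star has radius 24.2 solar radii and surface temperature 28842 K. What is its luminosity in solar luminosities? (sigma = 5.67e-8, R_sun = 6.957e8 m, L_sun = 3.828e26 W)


R = 24.2 * 6.957e8 m = 1.683594e+10 m. L = 4*pi*R^2*sigma*T^4 = 4*pi*(1.683594e+10)^2 * 5.67e-8 * 28842^4 = 1.397555783e+32 W. L/L_sun = 1.397555783e+32 / 3.828e26 = 365087.7176

365087.7176 L_sun


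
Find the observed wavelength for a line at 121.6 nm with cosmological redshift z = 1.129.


lam_obs = lam_emit * (1 + z) = 121.6 * (1 + 1.129) = 258.8864

258.8864 nm


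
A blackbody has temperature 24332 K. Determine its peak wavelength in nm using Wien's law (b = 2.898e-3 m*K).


lam_max = b / T = 2.898e-3 / 24332 = 1.191e-07 m = 119.1024 nm

119.1024 nm


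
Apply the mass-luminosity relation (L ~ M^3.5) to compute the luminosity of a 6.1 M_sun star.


L/L_sun = (M/M_sun)^3.5 = 6.1^3.5 = 560.6017

560.6017 L_sun


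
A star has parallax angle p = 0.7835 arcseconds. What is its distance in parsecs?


d = 1/p = 1/0.7835 = 1.2763

1.2763 pc


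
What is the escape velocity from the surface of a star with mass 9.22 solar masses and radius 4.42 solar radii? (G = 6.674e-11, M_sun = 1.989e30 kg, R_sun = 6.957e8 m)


M = 9.22 * 1.989e30 kg = 1.833858e+31 kg; R = 4.42 * 6.957e8 m = 3.074994e+09 m. v_esc = sqrt(2GM/R) = sqrt(2 * 6.674e-11 * 1.833858e+31 / 3.074994e+09) = 892213.5503

892213.5503 m/s


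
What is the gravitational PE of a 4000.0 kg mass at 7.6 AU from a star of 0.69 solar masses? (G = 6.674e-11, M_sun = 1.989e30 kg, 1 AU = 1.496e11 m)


M = 0.69 * 1.989e30 kg = 1.37241e+30 kg; r = 7.6 AU * 1.496e11 m/AU = 1.13696e+12 m. U = -GM*m/r = -(6.674e-11 * 1.37241e+30 * 4000.0) / 1.13696e+12 = -3.222e+11

-3.222e+11 J


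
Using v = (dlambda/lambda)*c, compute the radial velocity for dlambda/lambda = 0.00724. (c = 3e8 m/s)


v = (dlambda/lambda) * c = 0.00724 * 3e8 = 2.172e+06

2.172e+06 m/s


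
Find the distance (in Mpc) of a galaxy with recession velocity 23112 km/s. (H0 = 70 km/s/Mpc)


d = v / H0 = 23112 / 70 = 330.1714

330.1714 Mpc


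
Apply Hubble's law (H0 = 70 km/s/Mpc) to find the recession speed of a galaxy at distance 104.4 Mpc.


v = H0 * d = 70 * 104.4 = 7308.0

7308.0 km/s


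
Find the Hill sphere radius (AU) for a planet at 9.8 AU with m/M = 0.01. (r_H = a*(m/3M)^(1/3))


r_H = a * (m/3M)^(1/3) = 9.8 * (0.01/3)^(1/3) = 1.4639

1.4639 AU


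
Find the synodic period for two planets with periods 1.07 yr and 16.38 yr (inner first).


1/P_syn = |1/P1 - 1/P2| = |1/1.07 - 1/16.38| => P_syn = 1.1448

1.1448 years


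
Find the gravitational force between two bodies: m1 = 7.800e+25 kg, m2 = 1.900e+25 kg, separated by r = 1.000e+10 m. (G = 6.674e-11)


F = G*m1*m2/r^2 = 6.674e-11 * 7.800e+25 * 1.900e+25 / (1.000e+10)^2 = 6.674e-11 * 1.482e+51 / 1.000e+20 = 9.891e+20

9.891e+20 N


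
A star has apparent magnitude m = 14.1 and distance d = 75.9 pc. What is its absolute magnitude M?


M = m - 5*log10(d) + 5 = 14.1 - 5*log10(75.9) + 5 = 9.6988

9.6988


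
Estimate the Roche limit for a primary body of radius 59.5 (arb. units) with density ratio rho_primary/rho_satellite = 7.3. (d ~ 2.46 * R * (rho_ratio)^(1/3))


d_Roche = 2.46 * 59.5 * 7.3^(1/3) = 283.9399

283.9399


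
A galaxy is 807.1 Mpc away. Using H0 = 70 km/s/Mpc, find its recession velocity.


v = H0 * d = 70 * 807.1 = 56497.0

56497.0 km/s


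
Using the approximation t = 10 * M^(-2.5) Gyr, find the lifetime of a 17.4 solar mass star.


t = 10 * M^(-2.5) = 10 * 17.4^(-2.5) = 0.0079

0.0079 Gyr


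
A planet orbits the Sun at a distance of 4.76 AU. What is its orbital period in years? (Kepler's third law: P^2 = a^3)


P = a^(3/2) = 4.76^1.5 = 10.3851

10.3851 years


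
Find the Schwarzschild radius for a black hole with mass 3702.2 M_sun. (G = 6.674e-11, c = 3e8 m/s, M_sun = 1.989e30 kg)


M = 3702.2 * 1.989e30 kg = 7.3636758e+33 kg. rs = 2GM/c^2 = 2 * 6.674e-11 * 7.3636758e+33 / (3e8)^2 = 1.092e+07

1.092e+07 m


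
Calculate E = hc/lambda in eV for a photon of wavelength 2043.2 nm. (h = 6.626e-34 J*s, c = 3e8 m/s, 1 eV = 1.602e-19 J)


E = hc/lambda = 6.626e-34 * 3e8 / 2.043e-06 = 9.729e-20 J = 0.6073 eV

0.6073 eV


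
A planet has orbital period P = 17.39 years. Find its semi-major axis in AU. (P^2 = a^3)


a = P^(2/3) = 17.39^(2/3) = 6.7122

6.7122 AU


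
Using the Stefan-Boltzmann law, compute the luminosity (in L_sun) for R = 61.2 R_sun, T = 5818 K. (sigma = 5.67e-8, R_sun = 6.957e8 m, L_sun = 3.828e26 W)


R = 61.2 * 6.957e8 m = 4.257684e+10 m. L = 4*pi*R^2*sigma*T^4 = 4*pi*(4.257684e+10)^2 * 5.67e-8 * 5818^4 = 1.47990774e+30 W. L/L_sun = 1.47990774e+30 / 3.828e26 = 3866.0077

3866.0077 L_sun


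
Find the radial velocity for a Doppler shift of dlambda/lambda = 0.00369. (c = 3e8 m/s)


v = (dlambda/lambda) * c = 0.00369 * 3e8 = 1.107e+06

1.107e+06 m/s


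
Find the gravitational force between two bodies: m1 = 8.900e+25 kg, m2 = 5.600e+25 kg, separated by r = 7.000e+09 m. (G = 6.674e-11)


F = G*m1*m2/r^2 = 6.674e-11 * 8.900e+25 * 5.600e+25 / (7.000e+09)^2 = 6.674e-11 * 4.984e+51 / 4.900e+19 = 6.788e+21

6.788e+21 N


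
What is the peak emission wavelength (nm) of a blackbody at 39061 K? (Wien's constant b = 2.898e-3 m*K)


lam_max = b / T = 2.898e-3 / 39061 = 7.419e-08 m = 74.1916 nm

74.1916 nm


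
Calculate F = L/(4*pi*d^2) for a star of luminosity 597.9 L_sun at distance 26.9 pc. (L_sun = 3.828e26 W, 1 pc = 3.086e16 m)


F = L / (4*pi*d^2) = 2.289e+29 / (4*pi*(8.301e+17)^2) = 2.643e-08

2.643e-08 W/m^2


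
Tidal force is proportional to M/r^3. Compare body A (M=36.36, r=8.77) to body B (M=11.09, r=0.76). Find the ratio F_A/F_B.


Ratio = (M1/r1^3) / (M2/r2^3) = (36.36/8.77^3) / (11.09/0.76^3) = 0.0021

0.0021


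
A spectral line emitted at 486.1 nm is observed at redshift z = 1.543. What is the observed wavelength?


lam_obs = lam_emit * (1 + z) = 486.1 * (1 + 1.543) = 1236.1523

1236.1523 nm


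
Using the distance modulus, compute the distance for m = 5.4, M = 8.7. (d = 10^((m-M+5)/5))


d = 10^((m - M + 5)/5) = 10^((5.4 - 8.7 + 5)/5) = 2.1878

2.1878 pc


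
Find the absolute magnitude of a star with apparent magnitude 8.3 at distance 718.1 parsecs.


M = m - 5*log10(d) + 5 = 8.3 - 5*log10(718.1) + 5 = -0.9809

-0.9809


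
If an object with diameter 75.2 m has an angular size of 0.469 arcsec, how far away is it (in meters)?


D = size / theta_rad, theta_rad = 0.469 * pi/(180*3600) = 2.274e-06, D = 3.307e+07

3.307e+07 m


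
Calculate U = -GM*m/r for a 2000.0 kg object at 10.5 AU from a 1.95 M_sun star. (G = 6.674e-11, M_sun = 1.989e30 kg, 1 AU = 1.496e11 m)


M = 1.95 * 1.989e30 kg = 3.87855e+30 kg; r = 10.5 AU * 1.496e11 m/AU = 1.5708e+12 m. U = -GM*m/r = -(6.674e-11 * 3.87855e+30 * 2000.0) / 1.5708e+12 = -3.296e+11

-3.296e+11 J


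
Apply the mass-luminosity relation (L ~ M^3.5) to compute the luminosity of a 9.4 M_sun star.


L/L_sun = (M/M_sun)^3.5 = 9.4^3.5 = 2546.5223

2546.5223 L_sun


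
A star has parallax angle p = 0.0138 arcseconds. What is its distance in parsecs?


d = 1/p = 1/0.0138 = 72.4638

72.4638 pc


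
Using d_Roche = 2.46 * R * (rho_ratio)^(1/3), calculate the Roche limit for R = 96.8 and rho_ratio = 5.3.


d_Roche = 2.46 * 96.8 * 5.3^(1/3) = 415.1794

415.1794


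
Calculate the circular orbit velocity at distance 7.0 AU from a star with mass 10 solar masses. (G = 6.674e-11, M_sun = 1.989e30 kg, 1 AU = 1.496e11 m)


v = sqrt(GM/r) = sqrt(6.674e-11 * 1.989e+31 / 1.047e+12) = 35603.7445

35603.7445 m/s


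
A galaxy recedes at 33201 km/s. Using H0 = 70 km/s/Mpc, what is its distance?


d = v / H0 = 33201 / 70 = 474.3

474.3 Mpc


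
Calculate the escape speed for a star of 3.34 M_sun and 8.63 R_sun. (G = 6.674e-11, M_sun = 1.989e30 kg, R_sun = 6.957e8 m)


M = 3.34 * 1.989e30 kg = 6.64326e+30 kg; R = 8.63 * 6.957e8 m = 6.003891e+09 m. v_esc = sqrt(2GM/R) = sqrt(2 * 6.674e-11 * 6.64326e+30 / 6.003891e+09) = 384310.5656

384310.5656 m/s


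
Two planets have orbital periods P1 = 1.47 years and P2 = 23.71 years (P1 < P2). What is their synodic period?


1/P_syn = |1/P1 - 1/P2| = |1/1.47 - 1/23.71| => P_syn = 1.5672

1.5672 years


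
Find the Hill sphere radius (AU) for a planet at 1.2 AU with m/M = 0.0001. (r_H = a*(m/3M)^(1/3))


r_H = a * (m/3M)^(1/3) = 1.2 * (0.0001/3)^(1/3) = 0.0386

0.0386 AU


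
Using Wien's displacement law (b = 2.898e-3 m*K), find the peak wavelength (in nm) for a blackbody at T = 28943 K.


lam_max = b / T = 2.898e-3 / 28943 = 1.001e-07 m = 100.1278 nm

100.1278 nm


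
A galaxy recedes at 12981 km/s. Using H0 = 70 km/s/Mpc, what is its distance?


d = v / H0 = 12981 / 70 = 185.4429

185.4429 Mpc


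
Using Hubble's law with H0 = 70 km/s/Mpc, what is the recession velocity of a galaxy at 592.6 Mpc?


v = H0 * d = 70 * 592.6 = 41482.0

41482.0 km/s


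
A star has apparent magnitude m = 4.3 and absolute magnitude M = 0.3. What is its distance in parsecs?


d = 10^((m - M + 5)/5) = 10^((4.3 - 0.3 + 5)/5) = 63.0957

63.0957 pc


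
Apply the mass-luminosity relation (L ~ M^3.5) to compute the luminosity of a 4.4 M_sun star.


L/L_sun = (M/M_sun)^3.5 = 4.4^3.5 = 178.6835

178.6835 L_sun


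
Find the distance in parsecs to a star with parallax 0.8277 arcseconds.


d = 1/p = 1/0.8277 = 1.2082

1.2082 pc


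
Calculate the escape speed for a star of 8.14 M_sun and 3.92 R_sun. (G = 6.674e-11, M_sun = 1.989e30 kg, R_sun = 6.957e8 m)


M = 8.14 * 1.989e30 kg = 1.619046e+31 kg; R = 3.92 * 6.957e8 m = 2.727144e+09 m. v_esc = sqrt(2GM/R) = sqrt(2 * 6.674e-11 * 1.619046e+31 / 2.727144e+09) = 890191.9401

890191.9401 m/s


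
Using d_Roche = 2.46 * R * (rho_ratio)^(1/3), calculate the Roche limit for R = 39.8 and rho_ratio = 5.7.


d_Roche = 2.46 * 39.8 * 5.7^(1/3) = 174.8946

174.8946


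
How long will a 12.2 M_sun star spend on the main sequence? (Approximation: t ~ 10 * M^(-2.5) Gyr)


t = 10 * M^(-2.5) = 10 * 12.2^(-2.5) = 0.0192

0.0192 Gyr


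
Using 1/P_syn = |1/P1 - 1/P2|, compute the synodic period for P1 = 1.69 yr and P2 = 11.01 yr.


1/P_syn = |1/P1 - 1/P2| = |1/1.69 - 1/11.01| => P_syn = 1.9964

1.9964 years


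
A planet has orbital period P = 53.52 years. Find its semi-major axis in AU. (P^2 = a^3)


a = P^(2/3) = 53.52^(2/3) = 14.2018

14.2018 AU


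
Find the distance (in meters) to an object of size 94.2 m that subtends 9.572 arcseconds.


D = size / theta_rad, theta_rad = 9.572 * pi/(180*3600) = 4.641e-05, D = 2.030e+06

2.030e+06 m


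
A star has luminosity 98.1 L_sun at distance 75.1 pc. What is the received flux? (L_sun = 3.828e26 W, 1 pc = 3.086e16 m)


F = L / (4*pi*d^2) = 3.755e+28 / (4*pi*(2.318e+18)^2) = 5.564e-10

5.564e-10 W/m^2


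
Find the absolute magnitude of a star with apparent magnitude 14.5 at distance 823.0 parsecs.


M = m - 5*log10(d) + 5 = 14.5 - 5*log10(823.0) + 5 = 4.923

4.923


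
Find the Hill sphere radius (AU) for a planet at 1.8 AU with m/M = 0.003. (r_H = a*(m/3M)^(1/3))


r_H = a * (m/3M)^(1/3) = 1.8 * (0.003/3)^(1/3) = 0.18

0.18 AU


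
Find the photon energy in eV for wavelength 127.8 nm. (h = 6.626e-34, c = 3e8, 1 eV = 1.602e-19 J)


E = hc/lambda = 6.626e-34 * 3e8 / 1.278e-07 = 1.555e-18 J = 9.7091 eV

9.7091 eV


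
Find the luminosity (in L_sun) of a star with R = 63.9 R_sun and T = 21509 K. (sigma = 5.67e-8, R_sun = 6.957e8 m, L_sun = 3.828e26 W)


R = 63.9 * 6.957e8 m = 4.445523e+10 m. L = 4*pi*R^2*sigma*T^4 = 4*pi*(4.445523e+10)^2 * 5.67e-8 * 21509^4 = 3.013835362e+32 W. L/L_sun = 3.013835362e+32 / 3.828e26 = 787313.3129

787313.3129 L_sun


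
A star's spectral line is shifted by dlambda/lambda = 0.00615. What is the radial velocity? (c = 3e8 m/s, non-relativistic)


v = (dlambda/lambda) * c = 0.00615 * 3e8 = 1.845e+06

1.845e+06 m/s


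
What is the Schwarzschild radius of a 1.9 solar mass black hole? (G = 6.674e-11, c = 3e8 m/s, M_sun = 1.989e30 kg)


M = 1.9 * 1.989e30 kg = 3.7791e+30 kg. rs = 2GM/c^2 = 2 * 6.674e-11 * 3.7791e+30 / (3e8)^2 = 5604.8252

5604.8252 m


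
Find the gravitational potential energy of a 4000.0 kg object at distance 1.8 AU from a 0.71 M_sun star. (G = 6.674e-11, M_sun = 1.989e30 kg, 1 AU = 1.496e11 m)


M = 0.71 * 1.989e30 kg = 1.41219e+30 kg; r = 1.8 AU * 1.496e11 m/AU = 2.6928e+11 m. U = -GM*m/r = -(6.674e-11 * 1.41219e+30 * 4000.0) / 2.6928e+11 = -1.400e+12

-1.400e+12 J


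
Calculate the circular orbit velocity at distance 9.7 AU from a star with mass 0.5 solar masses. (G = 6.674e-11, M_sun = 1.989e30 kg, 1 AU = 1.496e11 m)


v = sqrt(GM/r) = sqrt(6.674e-11 * 9.945e+29 / 1.451e+12) = 6763.0692

6763.0692 m/s


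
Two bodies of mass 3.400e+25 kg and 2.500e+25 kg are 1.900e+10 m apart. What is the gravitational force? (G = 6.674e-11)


F = G*m1*m2/r^2 = 6.674e-11 * 3.400e+25 * 2.500e+25 / (1.900e+10)^2 = 6.674e-11 * 8.500e+50 / 3.610e+20 = 1.571e+20

1.571e+20 N


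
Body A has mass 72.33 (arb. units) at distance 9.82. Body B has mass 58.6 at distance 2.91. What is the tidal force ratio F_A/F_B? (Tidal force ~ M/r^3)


Ratio = (M1/r1^3) / (M2/r2^3) = (72.33/9.82^3) / (58.6/2.91^3) = 0.0321

0.0321


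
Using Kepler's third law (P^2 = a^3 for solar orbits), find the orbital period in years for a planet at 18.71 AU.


P = a^(3/2) = 18.71^1.5 = 80.9302

80.9302 years


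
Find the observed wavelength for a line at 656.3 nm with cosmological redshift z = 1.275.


lam_obs = lam_emit * (1 + z) = 656.3 * (1 + 1.275) = 1493.0825

1493.0825 nm


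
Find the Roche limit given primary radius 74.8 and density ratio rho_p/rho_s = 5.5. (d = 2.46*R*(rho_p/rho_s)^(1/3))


d_Roche = 2.46 * 74.8 * 5.5^(1/3) = 324.8062

324.8062


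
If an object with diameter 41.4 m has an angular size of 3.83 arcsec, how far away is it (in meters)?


D = size / theta_rad, theta_rad = 3.83 * pi/(180*3600) = 1.857e-05, D = 2.230e+06

2.230e+06 m


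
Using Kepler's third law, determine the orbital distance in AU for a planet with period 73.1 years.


a = P^(2/3) = 73.1^(2/3) = 17.4828

17.4828 AU


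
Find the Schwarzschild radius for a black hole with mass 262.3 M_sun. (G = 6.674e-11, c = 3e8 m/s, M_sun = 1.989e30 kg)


M = 262.3 * 1.989e30 kg = 5.217147e+32 kg. rs = 2GM/c^2 = 2 * 6.674e-11 * 5.217147e+32 / (3e8)^2 = 773760.8684

773760.8684 m


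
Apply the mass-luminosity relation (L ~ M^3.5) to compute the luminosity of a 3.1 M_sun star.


L/L_sun = (M/M_sun)^3.5 = 3.1^3.5 = 52.4525

52.4525 L_sun


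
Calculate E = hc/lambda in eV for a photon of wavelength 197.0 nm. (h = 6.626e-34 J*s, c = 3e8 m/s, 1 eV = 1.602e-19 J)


E = hc/lambda = 6.626e-34 * 3e8 / 1.970e-07 = 1.009e-18 J = 6.2986 eV

6.2986 eV


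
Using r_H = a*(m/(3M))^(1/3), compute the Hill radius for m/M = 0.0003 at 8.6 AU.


r_H = a * (m/3M)^(1/3) = 8.6 * (0.0003/3)^(1/3) = 0.3992

0.3992 AU


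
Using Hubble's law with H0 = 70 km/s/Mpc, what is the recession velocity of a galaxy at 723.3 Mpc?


v = H0 * d = 70 * 723.3 = 50631.0

50631.0 km/s


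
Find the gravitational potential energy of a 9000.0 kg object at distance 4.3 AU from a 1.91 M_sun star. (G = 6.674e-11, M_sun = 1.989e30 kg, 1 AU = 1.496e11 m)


M = 1.91 * 1.989e30 kg = 3.79899e+30 kg; r = 4.3 AU * 1.496e11 m/AU = 6.4328e+11 m. U = -GM*m/r = -(6.674e-11 * 3.79899e+30 * 9000.0) / 6.4328e+11 = -3.547e+12

-3.547e+12 J


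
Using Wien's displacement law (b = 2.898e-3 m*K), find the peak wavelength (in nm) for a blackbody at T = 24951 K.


lam_max = b / T = 2.898e-3 / 24951 = 1.161e-07 m = 116.1476 nm

116.1476 nm


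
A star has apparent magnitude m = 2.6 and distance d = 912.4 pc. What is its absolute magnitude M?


M = m - 5*log10(d) + 5 = 2.6 - 5*log10(912.4) + 5 = -7.2009

-7.2009


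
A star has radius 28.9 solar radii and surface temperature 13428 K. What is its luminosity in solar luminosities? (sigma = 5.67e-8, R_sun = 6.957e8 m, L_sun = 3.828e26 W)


R = 28.9 * 6.957e8 m = 2.010573e+10 m. L = 4*pi*R^2*sigma*T^4 = 4*pi*(2.010573e+10)^2 * 5.67e-8 * 13428^4 = 9.364356642e+30 W. L/L_sun = 9.364356642e+30 / 3.828e26 = 24462.7916

24462.7916 L_sun


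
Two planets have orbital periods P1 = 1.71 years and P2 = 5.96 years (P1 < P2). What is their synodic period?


1/P_syn = |1/P1 - 1/P2| = |1/1.71 - 1/5.96| => P_syn = 2.398

2.398 years


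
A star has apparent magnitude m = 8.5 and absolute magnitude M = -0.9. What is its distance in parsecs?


d = 10^((m - M + 5)/5) = 10^((8.5 - -0.9 + 5)/5) = 758.5776

758.5776 pc


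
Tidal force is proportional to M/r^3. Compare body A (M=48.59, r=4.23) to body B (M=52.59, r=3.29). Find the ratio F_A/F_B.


Ratio = (M1/r1^3) / (M2/r2^3) = (48.59/4.23^3) / (52.59/3.29^3) = 0.4347

0.4347


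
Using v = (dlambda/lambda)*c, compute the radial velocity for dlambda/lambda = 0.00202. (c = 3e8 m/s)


v = (dlambda/lambda) * c = 0.00202 * 3e8 = 606000.0

606000.0 m/s


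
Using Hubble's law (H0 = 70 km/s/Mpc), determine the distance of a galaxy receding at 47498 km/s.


d = v / H0 = 47498 / 70 = 678.5429

678.5429 Mpc


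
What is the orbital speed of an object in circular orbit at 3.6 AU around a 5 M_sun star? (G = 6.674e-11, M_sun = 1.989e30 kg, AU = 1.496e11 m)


v = sqrt(GM/r) = sqrt(6.674e-11 * 9.945e+30 / 5.386e+11) = 35105.7655

35105.7655 m/s


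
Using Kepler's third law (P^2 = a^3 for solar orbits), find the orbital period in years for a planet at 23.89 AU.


P = a^(3/2) = 23.89^1.5 = 116.7681

116.7681 years


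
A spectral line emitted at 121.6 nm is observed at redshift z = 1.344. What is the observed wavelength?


lam_obs = lam_emit * (1 + z) = 121.6 * (1 + 1.344) = 285.0304

285.0304 nm


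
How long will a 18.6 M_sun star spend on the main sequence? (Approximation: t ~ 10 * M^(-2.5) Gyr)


t = 10 * M^(-2.5) = 10 * 18.6^(-2.5) = 0.0067

0.0067 Gyr


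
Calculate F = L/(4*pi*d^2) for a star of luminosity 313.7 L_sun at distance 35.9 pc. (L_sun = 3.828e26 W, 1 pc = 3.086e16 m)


F = L / (4*pi*d^2) = 1.201e+29 / (4*pi*(1.108e+18)^2) = 7.786e-09

7.786e-09 W/m^2


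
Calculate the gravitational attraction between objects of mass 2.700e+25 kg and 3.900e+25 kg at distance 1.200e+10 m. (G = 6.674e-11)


F = G*m1*m2/r^2 = 6.674e-11 * 2.700e+25 * 3.900e+25 / (1.200e+10)^2 = 6.674e-11 * 1.053e+51 / 1.440e+20 = 4.880e+20

4.880e+20 N


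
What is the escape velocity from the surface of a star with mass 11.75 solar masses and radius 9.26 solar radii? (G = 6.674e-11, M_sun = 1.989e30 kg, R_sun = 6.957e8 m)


M = 11.75 * 1.989e30 kg = 2.337075e+31 kg; R = 9.26 * 6.957e8 m = 6.442182e+09 m. v_esc = sqrt(2GM/R) = sqrt(2 * 6.674e-11 * 2.337075e+31 / 6.442182e+09) = 695869.7036

695869.7036 m/s


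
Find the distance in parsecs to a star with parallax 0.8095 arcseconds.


d = 1/p = 1/0.8095 = 1.2353

1.2353 pc


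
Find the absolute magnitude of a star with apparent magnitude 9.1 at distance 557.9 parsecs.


M = m - 5*log10(d) + 5 = 9.1 - 5*log10(557.9) + 5 = 0.3672

0.3672


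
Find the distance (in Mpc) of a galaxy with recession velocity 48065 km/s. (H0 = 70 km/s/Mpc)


d = v / H0 = 48065 / 70 = 686.6429

686.6429 Mpc


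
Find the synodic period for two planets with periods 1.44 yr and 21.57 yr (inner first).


1/P_syn = |1/P1 - 1/P2| = |1/1.44 - 1/21.57| => P_syn = 1.543

1.543 years


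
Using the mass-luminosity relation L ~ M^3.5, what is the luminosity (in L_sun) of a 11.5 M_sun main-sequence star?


L/L_sun = (M/M_sun)^3.5 = 11.5^3.5 = 5157.5381

5157.5381 L_sun


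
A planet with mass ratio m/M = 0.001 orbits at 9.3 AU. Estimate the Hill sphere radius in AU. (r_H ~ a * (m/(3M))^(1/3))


r_H = a * (m/3M)^(1/3) = 9.3 * (0.001/3)^(1/3) = 0.6448

0.6448 AU


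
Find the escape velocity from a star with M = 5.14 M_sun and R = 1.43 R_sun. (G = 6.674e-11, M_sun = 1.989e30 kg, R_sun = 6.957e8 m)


M = 5.14 * 1.989e30 kg = 1.022346e+31 kg; R = 1.43 * 6.957e8 m = 9.94851e+08 m. v_esc = sqrt(2GM/R) = sqrt(2 * 6.674e-11 * 1.022346e+31 / 9.94851e+08) = 1.171e+06

1.171e+06 m/s


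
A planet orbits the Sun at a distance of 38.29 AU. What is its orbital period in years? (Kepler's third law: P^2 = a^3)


P = a^(3/2) = 38.29^1.5 = 236.9344

236.9344 years


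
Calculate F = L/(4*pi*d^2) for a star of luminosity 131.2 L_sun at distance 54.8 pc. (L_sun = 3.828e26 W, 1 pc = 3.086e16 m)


F = L / (4*pi*d^2) = 5.022e+28 / (4*pi*(1.691e+18)^2) = 1.397e-09

1.397e-09 W/m^2


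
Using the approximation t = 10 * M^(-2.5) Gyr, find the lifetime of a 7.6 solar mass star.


t = 10 * M^(-2.5) = 10 * 7.6^(-2.5) = 0.0628

0.0628 Gyr


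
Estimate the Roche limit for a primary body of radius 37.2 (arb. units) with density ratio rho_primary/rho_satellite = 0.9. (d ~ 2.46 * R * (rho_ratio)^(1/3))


d_Roche = 2.46 * 37.2 * 0.9^(1/3) = 88.3539

88.3539
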